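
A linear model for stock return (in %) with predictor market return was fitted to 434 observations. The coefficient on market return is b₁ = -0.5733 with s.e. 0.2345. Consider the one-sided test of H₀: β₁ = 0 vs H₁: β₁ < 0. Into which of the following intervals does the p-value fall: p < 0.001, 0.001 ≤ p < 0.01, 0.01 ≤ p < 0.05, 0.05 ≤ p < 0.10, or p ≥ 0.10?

0.001 ≤ p < 0.01

t = -0.5733 / 0.2345 = -2.445.
df = n − 2 = 434 − 2 = 432.
One-sided p = P(T_{432} < t) ≈ 0.0074.
So 0.001 ≤ p < 0.01.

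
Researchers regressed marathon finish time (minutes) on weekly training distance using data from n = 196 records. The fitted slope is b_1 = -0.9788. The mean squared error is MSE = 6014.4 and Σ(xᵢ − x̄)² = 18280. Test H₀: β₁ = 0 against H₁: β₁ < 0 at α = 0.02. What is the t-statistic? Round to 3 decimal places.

t = -1.706

SE(b_1) = √(MSE/Sₓₓ) = √(6014.4/18280) = 0.573599.
t = -0.9788 / 0.573599 = -1.706.
df = n − 2 = 194.
One-sided p ≈ 0.0448, which is ≥ 0.02, so fail to reject H₀.
The data do not give significant evidence that the true slope on weekly training distance is negative.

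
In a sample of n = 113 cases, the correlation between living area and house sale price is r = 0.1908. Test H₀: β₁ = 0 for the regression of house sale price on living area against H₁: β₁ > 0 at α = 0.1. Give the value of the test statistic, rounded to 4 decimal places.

t = 2.0478

t = r·√(n − 2)/√(1 − r²) = 0.1908·√111/√0.963595 = 2.0478.
df = n − 2 = 111.
One-sided p ≈ 0.0215, which is < 0.1, so reject H₀.
There is evidence of a linear association between living area and house sale price.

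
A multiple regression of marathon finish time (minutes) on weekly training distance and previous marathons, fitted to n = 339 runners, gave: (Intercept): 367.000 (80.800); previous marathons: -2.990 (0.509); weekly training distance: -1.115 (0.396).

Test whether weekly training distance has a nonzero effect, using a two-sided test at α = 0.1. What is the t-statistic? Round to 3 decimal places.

Read off: b = -1.115, SE = 0.396 for weekly training distance.
H₀: β₁ = 0 vs H₁: β₁ ≠ 0.
t = -1.115 / 0.396 = -2.816.
df = n − k − 1 = 339 − 2 − 1 = 336.
Two-sided p ≈ 0.0052, which is < 0.1, so reject H₀.
There is evidence that weekly training distance is associated with marathon finish time, holding the other predictors fixed.

t = -2.816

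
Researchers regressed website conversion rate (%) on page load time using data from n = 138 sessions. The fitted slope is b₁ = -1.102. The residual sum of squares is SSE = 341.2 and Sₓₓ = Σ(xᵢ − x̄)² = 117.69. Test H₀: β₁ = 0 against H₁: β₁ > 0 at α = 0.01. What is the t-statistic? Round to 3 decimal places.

MSE = SSE/(n − 2) = 341.2/136 = 2.50882.
SE(b₁) = √(MSE/Sₓₓ) = √(2.50882/117.69) = 0.146004.
t = -1.102 / 0.146004 = -7.548.
df = n − 2 = 136.
One-sided p ≈ 1.0000, which is ≥ 0.01, so fail to reject H₀.
The data do not give significant evidence that the true slope on page load time is positive.

t = -7.548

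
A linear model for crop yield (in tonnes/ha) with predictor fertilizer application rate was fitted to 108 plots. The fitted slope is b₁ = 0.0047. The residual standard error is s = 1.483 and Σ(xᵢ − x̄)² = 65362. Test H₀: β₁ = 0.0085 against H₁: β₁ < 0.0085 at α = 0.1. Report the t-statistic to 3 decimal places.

t = -0.655

SE(b₁) = s/√Sₓₓ = 1.483/√65362 = 0.00580067.
t = (0.0047 − 0.0085) / 0.00580067 = -0.655.
df = n − 2 = 106.
One-sided p ≈ 0.2569, which is ≥ 0.1, so fail to reject H₀.
The data do not give significant evidence that the true slope on fertilizer application rate is below 0.0085 tonnes/ha per unit.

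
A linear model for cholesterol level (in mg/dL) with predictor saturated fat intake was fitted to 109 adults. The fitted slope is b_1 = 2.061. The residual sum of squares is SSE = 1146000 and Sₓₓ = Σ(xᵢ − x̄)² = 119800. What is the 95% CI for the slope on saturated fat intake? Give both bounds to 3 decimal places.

MSE = SSE/(n − 2) = 1146000/107 = 10710.3.
SE(b_1) = √(MSE/Sₓₓ) = √(10710.3/119800) = 0.299001.
df = n − 2 = 107.
t* = t_{0.025, 107} = 1.982383.
Margin = t* × SE = 1.982383 × 0.299001 = 0.59273.
CI: 2.061 ± 0.59273 → (1.468, 2.654).
With 95% confidence, each one-unit increase in saturated fat intake is associated with a change of between 1.468 and 2.654 mg/dL in cholesterol level.

(1.468, 2.654)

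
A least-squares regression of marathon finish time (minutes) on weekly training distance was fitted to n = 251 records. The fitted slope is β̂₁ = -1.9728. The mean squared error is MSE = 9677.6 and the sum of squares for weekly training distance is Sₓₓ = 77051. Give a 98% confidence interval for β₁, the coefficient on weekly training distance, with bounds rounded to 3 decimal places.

SE(β̂₁) = √(MSE/Sₓₓ) = √(9677.6/77051) = 0.354401.
df = n − 2 = 249.
t* = t_{0.01, 249} = 2.341417.
Margin = t* × SE = 2.341417 × 0.354401 = 0.82980.
CI: -1.9728 ± 0.82980 → (-2.803, -1.143).
With 98% confidence, each one-unit increase in weekly training distance is associated with a change of between -2.803 and -1.143 minutes in marathon finish time.

(-2.803, -1.143)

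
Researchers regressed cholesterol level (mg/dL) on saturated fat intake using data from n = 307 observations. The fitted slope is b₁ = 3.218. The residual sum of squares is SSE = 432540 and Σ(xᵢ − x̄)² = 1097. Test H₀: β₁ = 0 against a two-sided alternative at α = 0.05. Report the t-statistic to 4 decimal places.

t = 2.8303

MSE = SSE/(n − 2) = 432540/305 = 1418.16.
SE(b₁) = √(MSE/Sₓₓ) = √(1418.16/1097) = 1.137.
t = 3.218 / 1.137 = 2.8303.
df = n − 2 = 305.
Two-sided p ≈ 0.0050, which is < 0.05, so reject H₀.
There is evidence that saturated fat intake is associated with cholesterol level.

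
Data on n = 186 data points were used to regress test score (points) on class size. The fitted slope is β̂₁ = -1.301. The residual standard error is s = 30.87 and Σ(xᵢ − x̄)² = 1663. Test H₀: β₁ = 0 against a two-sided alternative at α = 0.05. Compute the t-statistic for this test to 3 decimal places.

SE(β̂₁) = s/√Sₓₓ = 30.87/√1663 = 0.756991.
t = -1.301 / 0.756991 = -1.719.
df = n − 2 = 184.
Two-sided p ≈ 0.0874, which is ≥ 0.05, so fail to reject H₀.
The data do not give significant evidence of an association between class size and test score.

t = -1.719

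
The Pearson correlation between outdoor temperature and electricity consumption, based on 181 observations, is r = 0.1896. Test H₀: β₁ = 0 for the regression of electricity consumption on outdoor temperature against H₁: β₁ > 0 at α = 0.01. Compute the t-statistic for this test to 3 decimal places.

t = r·√(n − 2)/√(1 − r²) = 0.1896·√179/√0.964052 = 2.584.
df = n − 2 = 179.
One-sided p ≈ 0.0053, which is < 0.01, so reject H₀.
There is evidence of a linear association between outdoor temperature and electricity consumption.

t = 2.584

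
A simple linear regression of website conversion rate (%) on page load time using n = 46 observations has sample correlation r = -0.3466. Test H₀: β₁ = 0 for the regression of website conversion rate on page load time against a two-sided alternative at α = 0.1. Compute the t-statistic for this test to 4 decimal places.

t = -2.4510

t = r·√(n − 2)/√(1 − r²) = -0.3466·√44/√0.879868 = -2.4510.
df = n − 2 = 44.
Two-sided p ≈ 0.0183, which is < 0.1, so reject H₀.
There is evidence of a linear association between page load time and website conversion rate.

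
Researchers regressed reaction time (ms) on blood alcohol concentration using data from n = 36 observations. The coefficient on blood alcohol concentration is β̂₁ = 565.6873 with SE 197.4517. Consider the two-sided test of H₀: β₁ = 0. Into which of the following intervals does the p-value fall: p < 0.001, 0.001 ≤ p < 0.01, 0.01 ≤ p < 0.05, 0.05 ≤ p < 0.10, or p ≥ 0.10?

t = 565.6873 / 197.4517 = 2.865.
df = n − 2 = 36 − 2 = 34.
Two-sided p = 2·P(T_{34} > |t|) ≈ 0.0071.
So 0.001 ≤ p < 0.01.

0.001 ≤ p < 0.01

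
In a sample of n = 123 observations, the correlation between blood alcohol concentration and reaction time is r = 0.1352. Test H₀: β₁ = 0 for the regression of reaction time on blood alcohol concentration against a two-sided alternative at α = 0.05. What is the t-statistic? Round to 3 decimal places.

t = r·√(n − 2)/√(1 − r²) = 0.1352·√121/√0.981721 = 1.501.
df = n − 2 = 121.
Two-sided p ≈ 0.1360, which is ≥ 0.05, so fail to reject H₀.
The data do not give significant evidence of a linear association between blood alcohol concentration and reaction time.

t = 1.501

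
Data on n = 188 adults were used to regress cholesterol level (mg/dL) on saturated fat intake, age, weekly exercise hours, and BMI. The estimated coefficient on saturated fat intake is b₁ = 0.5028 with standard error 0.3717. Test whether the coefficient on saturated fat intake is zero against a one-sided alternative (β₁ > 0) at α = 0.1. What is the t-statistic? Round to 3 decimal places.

t = 1.353

H₀: β₁ = 0 vs H₁: β₁ > 0.
t = (b₁ − β₁⁰)/SE = 0.5028 / 0.3717 = 1.353.
df = n − k − 1 = 188 − 4 − 1 = 183.
One-sided p ≈ 0.0889, which is < 0.1, so reject H₀.
There is evidence that the true slope on saturated fat intake is positive, holding the other predictors fixed.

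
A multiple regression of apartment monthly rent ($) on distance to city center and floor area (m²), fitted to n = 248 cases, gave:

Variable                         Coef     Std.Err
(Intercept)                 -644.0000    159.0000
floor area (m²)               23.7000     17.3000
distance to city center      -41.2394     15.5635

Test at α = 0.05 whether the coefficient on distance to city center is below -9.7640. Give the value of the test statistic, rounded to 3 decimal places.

Read off: b = -41.2394, SE = 15.5635 for distance to city center.
H₀: β₁ = -9.7640 vs H₁: β₁ < -9.7640.
t = (-41.2394 − (-9.7640)) / 15.5635 = -2.022.
df = n − k − 1 = 248 − 2 − 1 = 245.
One-sided p ≈ 0.0221, which is < 0.05, so reject H₀.
There is evidence that the true slope on distance to city center is below -9.7640 $ per unit, holding the other predictors fixed.

t = -2.022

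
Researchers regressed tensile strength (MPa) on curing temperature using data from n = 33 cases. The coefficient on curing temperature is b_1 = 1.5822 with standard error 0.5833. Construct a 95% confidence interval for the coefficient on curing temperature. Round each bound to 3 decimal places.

df = n − 2 = 33 − 2 = 31.
t* = t_{0.025, 31} = 2.039513.
Margin = t* × SE = 2.039513 × 0.5833 = 1.18965.
CI: 1.5822 ± 1.18965 → (0.393, 2.772).
With 95% confidence, each one-unit increase in curing temperature is associated with a change of between 0.393 and 2.772 MPa in tensile strength.

(0.393, 2.772)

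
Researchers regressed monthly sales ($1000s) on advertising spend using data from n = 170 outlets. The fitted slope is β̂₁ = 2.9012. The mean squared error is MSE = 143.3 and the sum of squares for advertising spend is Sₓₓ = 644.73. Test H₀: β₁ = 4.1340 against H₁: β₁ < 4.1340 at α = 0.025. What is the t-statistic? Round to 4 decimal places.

t = -2.6149

SE(β̂₁) = √(MSE/Sₓₓ) = √(143.3/644.73) = 0.471448.
t = (2.9012 − 4.1340) / 0.471448 = -2.6149.
df = n − 2 = 168.
One-sided p ≈ 0.0049, which is < 0.025, so reject H₀.
There is evidence that the true slope on advertising spend is below 4.1340 $1000s per unit.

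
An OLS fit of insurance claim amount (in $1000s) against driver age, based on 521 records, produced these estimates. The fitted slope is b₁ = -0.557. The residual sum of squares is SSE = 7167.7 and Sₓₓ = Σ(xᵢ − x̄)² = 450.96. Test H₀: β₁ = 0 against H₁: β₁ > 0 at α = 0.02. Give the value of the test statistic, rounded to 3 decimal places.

MSE = SSE/(n − 2) = 7167.7/519 = 13.8106.
SE(b₁) = √(MSE/Sₓₓ) = √(13.8106/450.96) = 0.175.
t = -0.557 / 0.175 = -3.183.
df = n − 2 = 519.
One-sided p ≈ 0.9992, which is ≥ 0.02, so fail to reject H₀.
The data do not give significant evidence that the true slope on driver age is positive.

t = -3.183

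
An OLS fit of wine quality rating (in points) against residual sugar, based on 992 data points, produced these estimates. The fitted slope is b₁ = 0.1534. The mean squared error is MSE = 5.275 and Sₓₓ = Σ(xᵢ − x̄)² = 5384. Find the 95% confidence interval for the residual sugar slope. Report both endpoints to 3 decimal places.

SE(b₁) = √(MSE/Sₓₓ) = √(5.275/5384) = 0.031301.
df = n − 2 = 990.
t* = t_{0.025, 990} = 1.962363.
Margin = t* × SE = 1.962363 × 0.031301 = 0.06142.
CI: 0.1534 ± 0.06142 → (0.092, 0.215).
With 95% confidence, each one-unit increase in residual sugar is associated with a change of between 0.092 and 0.215 points in wine quality rating.

(0.092, 0.215)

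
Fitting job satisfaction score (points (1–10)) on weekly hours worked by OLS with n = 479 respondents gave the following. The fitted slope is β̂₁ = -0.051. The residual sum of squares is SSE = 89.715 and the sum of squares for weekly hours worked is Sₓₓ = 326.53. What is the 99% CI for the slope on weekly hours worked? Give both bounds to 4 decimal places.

MSE = SSE/(n − 2) = 89.715/477 = 0.188082.
SE(β̂₁) = √(MSE/Sₓₓ) = √(0.188082/326.53) = 0.024.
df = n − 2 = 477.
t* = t_{0.005, 477} = 2.586175.
Margin = t* × SE = 2.586175 × 0.024 = 0.062068.
CI: -0.051 ± 0.062068 → (-0.1131, 0.0111).
With 99% confidence, each one-unit increase in weekly hours worked is associated with a change of between -0.1131 and 0.0111 points (1–10) in job satisfaction score.

(-0.1131, 0.0111)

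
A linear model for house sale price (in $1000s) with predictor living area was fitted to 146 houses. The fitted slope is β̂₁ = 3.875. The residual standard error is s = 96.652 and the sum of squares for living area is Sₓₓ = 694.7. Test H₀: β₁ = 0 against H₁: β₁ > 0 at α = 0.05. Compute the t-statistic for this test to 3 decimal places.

t = 1.057

SE(β̂₁) = s/√Sₓₓ = 96.652/√694.7 = 3.66701.
t = 3.875 / 3.66701 = 1.057.
df = n − 2 = 144.
One-sided p ≈ 0.1462, which is ≥ 0.05, so fail to reject H₀.
The data do not give significant evidence that the true slope on living area is positive.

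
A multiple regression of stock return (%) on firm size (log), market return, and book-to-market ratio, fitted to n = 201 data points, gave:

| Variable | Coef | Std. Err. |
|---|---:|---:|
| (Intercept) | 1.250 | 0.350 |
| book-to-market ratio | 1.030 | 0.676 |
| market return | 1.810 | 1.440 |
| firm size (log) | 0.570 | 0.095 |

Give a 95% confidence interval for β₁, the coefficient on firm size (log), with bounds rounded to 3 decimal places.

(0.383, 0.757)

Read off: b = 0.570, SE = 0.095 for firm size (log).
df = n − k − 1 = 201 − 3 − 1 = 197.
t* = t_{0.025, 197} = 1.972079.
Margin = t* × SE = 1.972079 × 0.095 = 0.18735.
CI: 0.570 ± 0.18735 → (0.383, 0.757).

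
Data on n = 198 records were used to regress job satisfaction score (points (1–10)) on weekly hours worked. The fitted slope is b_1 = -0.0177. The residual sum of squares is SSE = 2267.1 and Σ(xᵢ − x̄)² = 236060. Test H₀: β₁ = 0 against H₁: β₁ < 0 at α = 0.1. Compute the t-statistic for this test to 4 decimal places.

t = -2.5286

MSE = SSE/(n − 2) = 2267.1/196 = 11.5668.
SE(b_1) = √(MSE/Sₓₓ) = √(11.5668/236060) = 0.00699997.
t = -0.0177 / 0.00699997 = -2.5286.
df = n − 2 = 196.
One-sided p ≈ 0.0061, which is < 0.1, so reject H₀.
There is evidence that the true slope on weekly hours worked is negative.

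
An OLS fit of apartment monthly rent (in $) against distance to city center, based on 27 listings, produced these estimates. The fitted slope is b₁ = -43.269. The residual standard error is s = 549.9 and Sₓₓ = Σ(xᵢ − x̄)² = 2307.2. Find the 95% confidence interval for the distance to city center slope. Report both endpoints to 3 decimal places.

SE(b₁) = s/√Sₓₓ = 549.9/√2307.2 = 11.4483.
df = n − 2 = 25.
t* = t_{0.025, 25} = 2.059539.
Margin = t* × SE = 2.059539 × 11.4483 = 23.57822.
CI: -43.269 ± 23.57822 → (-66.847, -19.691).
With 95% confidence, each one-unit increase in distance to city center is associated with a change of between -66.847 and -19.691 $ in apartment monthly rent.

(-66.847, -19.691)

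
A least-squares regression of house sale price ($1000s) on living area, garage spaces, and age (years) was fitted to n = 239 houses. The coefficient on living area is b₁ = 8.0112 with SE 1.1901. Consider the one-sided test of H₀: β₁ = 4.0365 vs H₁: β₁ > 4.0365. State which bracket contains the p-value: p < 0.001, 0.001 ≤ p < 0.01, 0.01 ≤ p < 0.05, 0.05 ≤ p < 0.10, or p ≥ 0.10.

p < 0.001

t = (8.0112 − 4.0365) / 1.1901 = 3.340.
df = n − k − 1 = 239 − 3 − 1 = 235.
One-sided p = P(T_{235} > t) ≈ 0.0005.
So p < 0.001.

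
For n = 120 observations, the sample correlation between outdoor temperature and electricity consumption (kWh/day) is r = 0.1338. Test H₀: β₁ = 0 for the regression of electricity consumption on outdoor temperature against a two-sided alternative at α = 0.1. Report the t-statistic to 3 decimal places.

t = r·√(n − 2)/√(1 − r²) = 0.1338·√118/√0.982098 = 1.467.
df = n − 2 = 118.
Two-sided p ≈ 0.1451, which is ≥ 0.1, so fail to reject H₀.
The data do not give significant evidence of a linear association between outdoor temperature and electricity consumption.

t = 1.467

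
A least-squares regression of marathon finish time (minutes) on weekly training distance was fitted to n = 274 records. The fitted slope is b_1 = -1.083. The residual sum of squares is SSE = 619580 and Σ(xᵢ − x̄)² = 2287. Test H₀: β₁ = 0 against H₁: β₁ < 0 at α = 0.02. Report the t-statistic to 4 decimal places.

MSE = SSE/(n − 2) = 619580/272 = 2277.87.
SE(b_1) = √(MSE/Sₓₓ) = √(2277.87/2287) = 0.998001.
t = -1.083 / 0.998001 = -1.0852.
df = n − 2 = 272.
One-sided p ≈ 0.1394, which is ≥ 0.02, so fail to reject H₀.
The data do not give significant evidence that the true slope on weekly training distance is negative.

t = -1.0852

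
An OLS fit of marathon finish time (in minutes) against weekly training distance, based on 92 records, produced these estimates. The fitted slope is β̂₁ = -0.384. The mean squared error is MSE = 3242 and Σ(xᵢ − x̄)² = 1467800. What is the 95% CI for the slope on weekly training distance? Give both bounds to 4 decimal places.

(-0.4774, -0.2906)

SE(β̂₁) = √(MSE/Sₓₓ) = √(3242/1467800) = 0.0469973.
df = n − 2 = 90.
t* = t_{0.025, 90} = 1.986675.
Margin = t* × SE = 1.986675 × 0.0469973 = 0.093368.
CI: -0.384 ± 0.093368 → (-0.4774, -0.2906).
With 95% confidence, each one-unit increase in weekly training distance is associated with a change of between -0.4774 and -0.2906 minutes in marathon finish time.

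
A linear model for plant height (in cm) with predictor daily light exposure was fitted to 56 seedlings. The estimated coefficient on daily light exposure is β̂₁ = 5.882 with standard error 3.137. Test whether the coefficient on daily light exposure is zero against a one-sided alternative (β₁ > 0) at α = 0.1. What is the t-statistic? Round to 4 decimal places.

t = 1.8750

H₀: β₁ = 0 vs H₁: β₁ > 0.
t = (β̂₁ − β₁⁰)/SE = 5.882 / 3.137 = 1.8750.
df = n − 2 = 56 − 2 = 54.
One-sided p ≈ 0.0331, which is < 0.1, so reject H₀.
There is evidence that the true slope on daily light exposure is positive.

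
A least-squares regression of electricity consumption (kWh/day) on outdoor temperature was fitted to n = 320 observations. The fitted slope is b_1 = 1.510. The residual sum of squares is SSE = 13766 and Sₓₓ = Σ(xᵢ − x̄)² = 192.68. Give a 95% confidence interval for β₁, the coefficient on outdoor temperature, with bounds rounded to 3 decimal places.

MSE = SSE/(n − 2) = 13766/318 = 43.2893.
SE(b_1) = √(MSE/Sₓₓ) = √(43.2893/192.68) = 0.473993.
df = n − 2 = 318.
t* = t_{0.025, 318} = 1.967452.
Margin = t* × SE = 1.967452 × 0.473993 = 0.93256.
CI: 1.510 ± 0.93256 → (0.577, 2.443).
With 95% confidence, each one-unit increase in outdoor temperature is associated with a change of between 0.577 and 2.443 kWh/day in electricity consumption.

(0.577, 2.443)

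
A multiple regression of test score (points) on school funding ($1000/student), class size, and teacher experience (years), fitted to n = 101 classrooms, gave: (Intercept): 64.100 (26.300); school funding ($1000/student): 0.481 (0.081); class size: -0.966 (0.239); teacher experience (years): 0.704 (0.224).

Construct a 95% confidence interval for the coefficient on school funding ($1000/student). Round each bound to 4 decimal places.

Read off: b = 0.481, SE = 0.081 for school funding ($1000/student).
df = n − k − 1 = 101 − 3 − 1 = 97.
t* = t_{0.025, 97} = 1.984723.
Margin = t* × SE = 1.984723 × 0.081 = 0.160763.
CI: 0.481 ± 0.160763 → (0.3202, 0.6418).

(0.3202, 0.6418)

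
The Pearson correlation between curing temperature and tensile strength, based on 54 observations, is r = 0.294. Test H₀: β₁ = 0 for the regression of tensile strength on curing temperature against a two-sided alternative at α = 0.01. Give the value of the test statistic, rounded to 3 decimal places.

t = 2.218

t = r·√(n − 2)/√(1 − r²) = 0.294·√52/√0.913564 = 2.218.
df = n − 2 = 52.
Two-sided p ≈ 0.0309, which is ≥ 0.01, so fail to reject H₀.
The data do not give significant evidence of a linear association between curing temperature and tensile strength.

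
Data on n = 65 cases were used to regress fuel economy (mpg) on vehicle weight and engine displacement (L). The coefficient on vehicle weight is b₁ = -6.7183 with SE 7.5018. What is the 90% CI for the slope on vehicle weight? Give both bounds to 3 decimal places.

(-19.245, 5.808)

df = n − k − 1 = 65 − 2 − 1 = 62.
t* = t_{0.05, 62} = 1.669804.
Margin = t* × SE = 1.669804 × 7.5018 = 12.52654.
CI: -6.7183 ± 12.52654 → (-19.245, 5.808).
With 90% confidence, each one-unit increase in vehicle weight is associated with a change of between -19.245 and 5.808 mpg in fuel economy, holding the other predictors fixed.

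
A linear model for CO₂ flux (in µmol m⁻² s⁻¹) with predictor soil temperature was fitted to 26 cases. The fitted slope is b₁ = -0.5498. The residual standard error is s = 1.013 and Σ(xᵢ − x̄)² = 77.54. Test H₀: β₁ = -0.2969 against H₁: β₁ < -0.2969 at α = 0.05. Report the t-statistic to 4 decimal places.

SE(b₁) = s/√Sₓₓ = 1.013/√77.54 = 0.115039.
t = (-0.5498 − (-0.2969)) / 0.115039 = -2.1984.
df = n − 2 = 24.
One-sided p ≈ 0.0189, which is < 0.05, so reject H₀.
There is evidence that the true slope on soil temperature is below -0.2969 µmol m⁻² s⁻¹ per unit.

t = -2.1984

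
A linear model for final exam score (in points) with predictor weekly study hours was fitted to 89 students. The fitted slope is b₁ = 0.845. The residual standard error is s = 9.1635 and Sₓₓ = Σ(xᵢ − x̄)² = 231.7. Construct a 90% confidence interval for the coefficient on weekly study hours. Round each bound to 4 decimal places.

(-0.1559, 1.8459)

SE(b₁) = s/√Sₓₓ = 9.1635/√231.7 = 0.602003.
df = n − 2 = 87.
t* = t_{0.05, 87} = 1.662557.
Margin = t* × SE = 1.662557 × 0.602003 = 1.000864.
CI: 0.845 ± 1.000864 → (-0.1559, 1.8459).
With 90% confidence, each one-unit increase in weekly study hours is associated with a change of between -0.1559 and 1.8459 points in final exam score.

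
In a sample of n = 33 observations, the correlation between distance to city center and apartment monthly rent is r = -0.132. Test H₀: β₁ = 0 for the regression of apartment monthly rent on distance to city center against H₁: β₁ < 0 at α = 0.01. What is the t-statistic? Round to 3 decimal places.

t = r·√(n − 2)/√(1 − r²) = -0.132·√31/√0.982576 = -0.741.
df = n − 2 = 31.
One-sided p ≈ 0.2320, which is ≥ 0.01, so fail to reject H₀.
The data do not give significant evidence of a linear association between distance to city center and apartment monthly rent.

t = -0.741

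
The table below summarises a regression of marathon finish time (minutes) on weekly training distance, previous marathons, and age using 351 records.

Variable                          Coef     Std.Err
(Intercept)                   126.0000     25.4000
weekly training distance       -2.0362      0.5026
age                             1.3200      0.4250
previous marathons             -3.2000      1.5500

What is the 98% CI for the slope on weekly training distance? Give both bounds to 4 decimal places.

(-3.2108, -0.8616)

Read off: b = -2.0362, SE = 0.5026 for weekly training distance.
df = n − k − 1 = 351 − 3 − 1 = 347.
t* = t_{0.01, 347} = 2.337142.
Margin = t* × SE = 2.337142 × 0.5026 = 1.174648.
CI: -2.0362 ± 1.174648 → (-3.2108, -0.8616).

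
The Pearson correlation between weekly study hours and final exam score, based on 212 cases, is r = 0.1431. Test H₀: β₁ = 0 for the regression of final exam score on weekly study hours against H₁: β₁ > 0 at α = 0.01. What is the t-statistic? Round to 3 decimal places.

t = r·√(n − 2)/√(1 − r²) = 0.1431·√210/√0.979522 = 2.095.
df = n − 2 = 210.
One-sided p ≈ 0.0187, which is ≥ 0.01, so fail to reject H₀.
The data do not give significant evidence of a linear association between weekly study hours and final exam score.

t = 2.095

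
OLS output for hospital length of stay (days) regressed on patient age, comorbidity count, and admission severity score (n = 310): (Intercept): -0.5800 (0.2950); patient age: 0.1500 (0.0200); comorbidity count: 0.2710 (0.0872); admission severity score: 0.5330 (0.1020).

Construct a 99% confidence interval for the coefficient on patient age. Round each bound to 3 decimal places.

Read off: b = 0.1500, SE = 0.0200 for patient age.
df = n − k − 1 = 310 − 3 − 1 = 306.
t* = t_{0.005, 306} = 2.591991.
Margin = t* × SE = 2.591991 × 0.0200 = 0.05184.
CI: 0.1500 ± 0.05184 → (0.098, 0.202).

(0.098, 0.202)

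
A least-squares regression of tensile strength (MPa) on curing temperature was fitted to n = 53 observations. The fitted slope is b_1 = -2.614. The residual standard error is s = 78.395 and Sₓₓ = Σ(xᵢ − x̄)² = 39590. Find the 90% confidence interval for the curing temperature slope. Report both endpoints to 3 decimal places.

SE(b_1) = s/√Sₓₓ = 78.395/√39590 = 0.393999.
df = n − 2 = 51.
t* = t_{0.05, 51} = 1.675285.
Margin = t* × SE = 1.675285 × 0.393999 = 0.66006.
CI: -2.614 ± 0.66006 → (-3.274, -1.954).
With 90% confidence, each one-unit increase in curing temperature is associated with a change of between -3.274 and -1.954 MPa in tensile strength.

(-3.274, -1.954)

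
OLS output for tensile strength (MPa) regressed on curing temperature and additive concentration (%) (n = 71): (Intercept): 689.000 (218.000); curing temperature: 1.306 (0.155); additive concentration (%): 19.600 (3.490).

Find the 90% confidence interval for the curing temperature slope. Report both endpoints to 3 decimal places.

Read off: b = 1.306, SE = 0.155 for curing temperature.
df = n − k − 1 = 71 − 2 − 1 = 68.
t* = t_{0.05, 68} = 1.667572.
Margin = t* × SE = 1.667572 × 0.155 = 0.25847.
CI: 1.306 ± 0.25847 → (1.048, 1.564).

(1.048, 1.564)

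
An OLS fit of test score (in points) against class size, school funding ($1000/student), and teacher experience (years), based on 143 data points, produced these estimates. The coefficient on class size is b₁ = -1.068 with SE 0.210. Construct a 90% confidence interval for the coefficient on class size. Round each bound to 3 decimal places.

(-1.416, -0.720)

df = n − k − 1 = 143 − 3 − 1 = 139.
t* = t_{0.05, 139} = 1.65589.
Margin = t* × SE = 1.65589 × 0.210 = 0.34774.
CI: -1.068 ± 0.34774 → (-1.416, -0.720).
With 90% confidence, each one-unit increase in class size is associated with a change of between -1.416 and -0.720 points in test score, holding the other predictors fixed.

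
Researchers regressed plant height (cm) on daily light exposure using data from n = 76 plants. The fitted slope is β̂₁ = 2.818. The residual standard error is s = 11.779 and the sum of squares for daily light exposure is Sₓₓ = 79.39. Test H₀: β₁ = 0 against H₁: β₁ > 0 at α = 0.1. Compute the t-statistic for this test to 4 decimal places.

SE(β̂₁) = s/√Sₓₓ = 11.779/√79.39 = 1.32198.
t = 2.818 / 1.32198 = 2.1316.
df = n − 2 = 74.
One-sided p ≈ 0.0182, which is < 0.1, so reject H₀.
There is evidence that the true slope on daily light exposure is positive.

t = 2.1316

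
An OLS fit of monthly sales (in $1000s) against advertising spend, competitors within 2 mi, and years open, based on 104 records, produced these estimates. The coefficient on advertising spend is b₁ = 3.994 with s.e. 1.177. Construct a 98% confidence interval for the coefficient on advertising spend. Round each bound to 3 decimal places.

(1.211, 6.777)

df = n − k − 1 = 104 − 3 − 1 = 100.
t* = t_{0.01, 100} = 2.364217.
Margin = t* × SE = 2.364217 × 1.177 = 2.78268.
CI: 3.994 ± 2.78268 → (1.211, 6.777).
With 98% confidence, each one-unit increase in advertising spend is associated with a change of between 1.211 and 6.777 $1000s in monthly sales, holding the other predictors fixed.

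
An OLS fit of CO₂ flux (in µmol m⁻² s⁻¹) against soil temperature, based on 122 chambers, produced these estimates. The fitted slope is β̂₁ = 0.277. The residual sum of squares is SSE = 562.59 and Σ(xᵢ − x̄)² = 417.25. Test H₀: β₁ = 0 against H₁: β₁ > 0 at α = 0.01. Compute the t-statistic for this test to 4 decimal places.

t = 2.6132

MSE = SSE/(n − 2) = 562.59/120 = 4.68825.
SE(β̂₁) = √(MSE/Sₓₓ) = √(4.68825/417.25) = 0.106.
t = 0.277 / 0.106 = 2.6132.
df = n − 2 = 120.
One-sided p ≈ 0.0051, which is < 0.01, so reject H₀.
There is evidence that the true slope on soil temperature is positive.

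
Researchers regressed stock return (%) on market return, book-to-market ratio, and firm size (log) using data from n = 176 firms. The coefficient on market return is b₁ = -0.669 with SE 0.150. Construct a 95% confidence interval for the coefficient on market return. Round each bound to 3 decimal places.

df = n − k − 1 = 176 − 3 − 1 = 172.
t* = t_{0.025, 172} = 1.973852.
Margin = t* × SE = 1.973852 × 0.150 = 0.29608.
CI: -0.669 ± 0.29608 → (-0.965, -0.373).
With 95% confidence, each one-unit increase in market return is associated with a change of between -0.965 and -0.373 % in stock return, holding the other predictors fixed.

(-0.965, -0.373)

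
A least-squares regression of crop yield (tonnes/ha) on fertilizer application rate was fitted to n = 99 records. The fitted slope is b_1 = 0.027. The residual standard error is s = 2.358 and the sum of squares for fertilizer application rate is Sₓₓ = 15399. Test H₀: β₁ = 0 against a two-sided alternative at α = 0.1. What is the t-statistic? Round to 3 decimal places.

SE(b_1) = s/√Sₓₓ = 2.358/√15399 = 0.0190019.
t = 0.027 / 0.0190019 = 1.421.
df = n − 2 = 97.
Two-sided p ≈ 0.1586, which is ≥ 0.1, so fail to reject H₀.
The data do not give significant evidence of an association between fertilizer application rate and crop yield.

t = 1.421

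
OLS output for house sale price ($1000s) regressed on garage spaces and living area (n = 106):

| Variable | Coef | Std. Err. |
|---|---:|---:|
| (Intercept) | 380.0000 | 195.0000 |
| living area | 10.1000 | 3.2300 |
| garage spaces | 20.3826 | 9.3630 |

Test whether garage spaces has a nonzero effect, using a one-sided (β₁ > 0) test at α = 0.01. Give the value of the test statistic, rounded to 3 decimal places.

t = 2.177

Read off: b = 20.3826, SE = 9.3630 for garage spaces.
H₀: β₁ = 0 vs H₁: β₁ > 0.
t = 20.3826 / 9.3630 = 2.177.
df = n − k − 1 = 106 − 2 − 1 = 103.
One-sided p ≈ 0.0159, which is ≥ 0.01, so fail to reject H₀.
The data do not give significant evidence that the true slope on garage spaces is positive, holding the other predictors fixed.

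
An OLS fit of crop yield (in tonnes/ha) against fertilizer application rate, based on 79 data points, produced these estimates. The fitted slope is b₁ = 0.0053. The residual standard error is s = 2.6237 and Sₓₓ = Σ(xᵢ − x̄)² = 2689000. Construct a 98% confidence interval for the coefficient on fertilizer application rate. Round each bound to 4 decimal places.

SE(b₁) = s/√Sₓₓ = 2.6237/√2689000 = 0.0016.
df = n − 2 = 77.
t* = t_{0.01, 77} = 2.375757.
Margin = t* × SE = 2.375757 × 0.0016 = 0.003801.
CI: 0.0053 ± 0.003801 → (0.0015, 0.0091).
With 98% confidence, each one-unit increase in fertilizer application rate is associated with a change of between 0.0015 and 0.0091 tonnes/ha in crop yield.

(0.0015, 0.0091)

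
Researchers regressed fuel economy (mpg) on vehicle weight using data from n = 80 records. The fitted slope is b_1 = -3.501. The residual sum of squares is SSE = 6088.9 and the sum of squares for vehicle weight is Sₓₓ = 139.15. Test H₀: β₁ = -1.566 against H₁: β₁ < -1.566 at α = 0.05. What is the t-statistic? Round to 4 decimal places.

MSE = SSE/(n − 2) = 6088.9/78 = 78.0628.
SE(b_1) = √(MSE/Sₓₓ) = √(78.0628/139.15) = 0.748998.
t = (-3.501 − (-1.566)) / 0.748998 = -2.5835.
df = n − 2 = 78.
One-sided p ≈ 0.0058, which is < 0.05, so reject H₀.
There is evidence that the true slope on vehicle weight is below -1.566 mpg per unit.

t = -2.5835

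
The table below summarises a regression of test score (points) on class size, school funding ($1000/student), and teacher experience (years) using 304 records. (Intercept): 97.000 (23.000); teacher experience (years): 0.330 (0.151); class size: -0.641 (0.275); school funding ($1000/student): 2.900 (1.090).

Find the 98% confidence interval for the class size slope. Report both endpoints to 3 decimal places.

(-1.284, 0.002)

Read off: b = -0.641, SE = 0.275 for class size.
df = n − k − 1 = 304 − 3 − 1 = 300.
t* = t_{0.01, 300} = 2.338842.
Margin = t* × SE = 2.338842 × 0.275 = 0.64318.
CI: -0.641 ± 0.64318 → (-1.284, 0.002).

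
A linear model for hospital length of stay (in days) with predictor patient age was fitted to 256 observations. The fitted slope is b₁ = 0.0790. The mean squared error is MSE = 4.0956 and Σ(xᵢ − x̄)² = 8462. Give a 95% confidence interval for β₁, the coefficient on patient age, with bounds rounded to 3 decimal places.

(0.036, 0.122)

SE(b₁) = √(MSE/Sₓₓ) = √(4.0956/8462) = 0.022.
df = n − 2 = 254.
t* = t_{0.025, 254} = 1.969348.
Margin = t* × SE = 1.969348 × 0.022 = 0.04333.
CI: 0.0790 ± 0.04333 → (0.036, 0.122).
With 95% confidence, each one-unit increase in patient age is associated with a change of between 0.036 and 0.122 days in hospital length of stay.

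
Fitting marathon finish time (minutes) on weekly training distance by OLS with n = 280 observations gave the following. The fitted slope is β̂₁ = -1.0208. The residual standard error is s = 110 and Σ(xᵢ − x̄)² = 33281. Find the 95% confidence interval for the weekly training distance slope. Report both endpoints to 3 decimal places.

SE(β̂₁) = s/√Sₓₓ = 110/√33281 = 0.602968.
df = n − 2 = 278.
t* = t_{0.025, 278} = 1.968534.
Margin = t* × SE = 1.968534 × 0.602968 = 1.18696.
CI: -1.0208 ± 1.18696 → (-2.208, 0.166).
With 95% confidence, each one-unit increase in weekly training distance is associated with a change of between -2.208 and 0.166 minutes in marathon finish time.

(-2.208, 0.166)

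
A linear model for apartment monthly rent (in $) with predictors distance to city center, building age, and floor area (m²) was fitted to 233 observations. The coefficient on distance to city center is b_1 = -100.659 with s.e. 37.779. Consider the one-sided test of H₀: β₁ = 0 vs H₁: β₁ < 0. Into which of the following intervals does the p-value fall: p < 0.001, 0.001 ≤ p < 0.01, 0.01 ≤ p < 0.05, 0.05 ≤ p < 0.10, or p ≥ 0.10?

t = -100.659 / 37.779 = -2.664.
df = n − k − 1 = 233 − 3 − 1 = 229.
One-sided p = P(T_{229} < t) ≈ 0.0041.
So 0.001 ≤ p < 0.01.

0.001 ≤ p < 0.01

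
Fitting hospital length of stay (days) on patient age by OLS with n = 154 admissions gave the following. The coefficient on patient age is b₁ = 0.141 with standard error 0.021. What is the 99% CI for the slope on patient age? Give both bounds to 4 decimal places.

df = n − 2 = 154 − 2 = 152.
t* = t_{0.005, 152} = 2.608561.
Margin = t* × SE = 2.608561 × 0.021 = 0.054780.
CI: 0.141 ± 0.054780 → (0.0862, 0.1958).
With 99% confidence, each one-unit increase in patient age is associated with a change of between 0.0862 and 0.1958 days in hospital length of stay.

(0.0862, 0.1958)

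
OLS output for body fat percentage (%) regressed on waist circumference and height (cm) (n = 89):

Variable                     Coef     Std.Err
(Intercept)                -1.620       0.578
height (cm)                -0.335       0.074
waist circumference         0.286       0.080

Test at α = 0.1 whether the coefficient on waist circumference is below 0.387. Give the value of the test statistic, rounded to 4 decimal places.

Read off: b = 0.286, SE = 0.080 for waist circumference.
H₀: β₁ = 0.387 vs H₁: β₁ < 0.387.
t = (0.286 − 0.387) / 0.080 = -1.2625.
df = n − k − 1 = 89 − 2 − 1 = 86.
One-sided p ≈ 0.1051, which is ≥ 0.1, so fail to reject H₀.
The data do not give significant evidence that the true slope on waist circumference is below 0.387 % per unit, holding the other predictors fixed.

t = -1.2625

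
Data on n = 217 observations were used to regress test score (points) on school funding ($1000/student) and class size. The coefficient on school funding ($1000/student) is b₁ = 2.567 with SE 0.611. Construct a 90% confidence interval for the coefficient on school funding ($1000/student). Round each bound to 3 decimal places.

df = n − k − 1 = 217 − 2 − 1 = 214.
t* = t_{0.05, 214} = 1.652005.
Margin = t* × SE = 1.652005 × 0.611 = 1.00938.
CI: 2.567 ± 1.00938 → (1.558, 3.576).
With 90% confidence, each one-unit increase in school funding ($1000/student) is associated with a change of between 1.558 and 3.576 points in test score, holding the other predictors fixed.

(1.558, 3.576)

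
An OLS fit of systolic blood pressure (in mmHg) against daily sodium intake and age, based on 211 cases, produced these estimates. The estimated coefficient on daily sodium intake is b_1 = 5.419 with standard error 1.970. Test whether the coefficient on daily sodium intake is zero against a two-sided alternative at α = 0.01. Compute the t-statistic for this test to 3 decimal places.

t = 2.751

H₀: β₁ = 0 vs H₁: β₁ ≠ 0.
t = (b_1 − β₁⁰)/SE = 5.419 / 1.970 = 2.751.
df = n − k − 1 = 211 − 2 − 1 = 208.
Two-sided p ≈ 0.0065, which is < 0.01, so reject H₀.
There is evidence that daily sodium intake is associated with systolic blood pressure, holding the other predictors fixed.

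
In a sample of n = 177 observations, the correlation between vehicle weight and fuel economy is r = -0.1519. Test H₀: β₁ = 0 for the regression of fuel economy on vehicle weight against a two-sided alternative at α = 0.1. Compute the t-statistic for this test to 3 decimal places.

t = r·√(n − 2)/√(1 − r²) = -0.1519·√175/√0.976926 = -2.033.
df = n − 2 = 175.
Two-sided p ≈ 0.0436, which is < 0.1, so reject H₀.
There is evidence of a linear association between vehicle weight and fuel economy.

t = -2.033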